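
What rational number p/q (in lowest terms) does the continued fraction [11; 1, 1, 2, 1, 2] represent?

220/19

Starting at the tail and folding back:
Start with 2.
1 + 1/(2/1) = 1 + 1/2 = 3/2
2 + 1/(3/2) = 2 + 2/3 = 8/3
1 + 1/(8/3) = 1 + 3/8 = 11/8
1 + 1/(11/8) = 1 + 8/11 = 19/11
11 + 1/(19/11) = 11 + 11/19 = 220/19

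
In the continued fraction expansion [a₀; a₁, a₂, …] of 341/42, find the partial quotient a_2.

Run the Euclidean algorithm, recording each quotient:
341 = 8·42 + 5, so a_0 = 8
42 = 8·5 + 2, so a_1 = 8
5 = 2·2 + 1, so a_2 = 2

2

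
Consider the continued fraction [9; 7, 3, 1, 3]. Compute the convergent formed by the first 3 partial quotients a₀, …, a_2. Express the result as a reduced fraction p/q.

201/22

a_0 = 9: 9/1
a_1 = 7: 64/7
a_2 = 3: 201/22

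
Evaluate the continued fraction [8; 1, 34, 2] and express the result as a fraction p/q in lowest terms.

Start with 2.
34 + 1/(2/1) = 34 + 1/2 = 69/2
1 + 1/(69/2) = 1 + 2/69 = 71/69
8 + 1/(71/69) = 8 + 69/71 = 637/71

637/71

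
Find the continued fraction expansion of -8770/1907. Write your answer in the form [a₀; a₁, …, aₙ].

[-5; 2, 2, 34, 3, 1, 2]

Run the Euclidean algorithm, recording each quotient:
-8770 = -5·1907 + 765, so a_0 = -5
1907 = 2·765 + 377, so a_1 = 2
765 = 2·377 + 11, so a_2 = 2
377 = 34·11 + 3, so a_3 = 34
11 = 3·3 + 2, so a_4 = 3
3 = 1·2 + 1, so a_5 = 1
2 = 2·1 + 0, so a_6 = 2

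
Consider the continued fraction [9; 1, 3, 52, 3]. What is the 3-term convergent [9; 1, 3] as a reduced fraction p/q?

Start with 3.
1 + 1/(3/1) = 1 + 1/3 = 4/3
9 + 1/(4/3) = 9 + 3/4 = 39/4

39/4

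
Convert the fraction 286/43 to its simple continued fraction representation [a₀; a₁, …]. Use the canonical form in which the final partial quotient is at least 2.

286 = 6·43 + 28, so a_0 = 6
43 = 1·28 + 15, so a_1 = 1
28 = 1·15 + 13, so a_2 = 1
15 = 1·13 + 2, so a_3 = 1
13 = 6·2 + 1, so a_4 = 6
2 = 2·1 + 0, so a_5 = 2

[6; 1, 1, 1, 6, 2]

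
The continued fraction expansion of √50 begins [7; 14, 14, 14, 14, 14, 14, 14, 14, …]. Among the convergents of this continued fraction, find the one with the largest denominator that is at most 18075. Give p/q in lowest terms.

a_0 = 7: 7/1  (≤ bound)
a_1 = 14: 99/14  (≤ bound)
a_2 = 14: 1393/197  (≤ bound)
a_3 = 14: 19601/2772  (≤ bound)
a_4 = 14: 275807/39005  (> 18075, stop)

19601/2772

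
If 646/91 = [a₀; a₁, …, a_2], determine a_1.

646 ÷ 91 → quotient 7, remainder 9
91 ÷ 9 → quotient 10, remainder 1

10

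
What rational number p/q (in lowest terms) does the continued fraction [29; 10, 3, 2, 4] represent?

9282/319

Starting at the tail and folding back:
Start with 4.
2 + 1/(4/1) = 2 + 1/4 = 9/4
3 + 1/(9/4) = 3 + 4/9 = 31/9
10 + 1/(31/9) = 10 + 9/31 = 319/31
29 + 1/(319/31) = 29 + 31/319 = 9282/319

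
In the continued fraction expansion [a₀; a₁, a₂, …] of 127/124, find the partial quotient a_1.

127 = 1·124 + 3, so a_0 = 1
124 = 41·3 + 1, so a_1 = 41

41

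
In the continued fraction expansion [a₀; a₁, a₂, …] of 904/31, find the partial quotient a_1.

6

⌊904/31⌋ = 29, remainder 5
⌊31/5⌋ = 6, remainder 1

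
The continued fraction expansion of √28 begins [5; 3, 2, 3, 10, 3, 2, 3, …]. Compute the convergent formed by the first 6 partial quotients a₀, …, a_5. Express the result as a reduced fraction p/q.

4048/765

Collapse the nested fraction from the inside out:
Start with 3.
10 + 1/(3/1) = 10 + 1/3 = 31/3
3 + 1/(31/3) = 3 + 3/31 = 96/31
2 + 1/(96/31) = 2 + 31/96 = 223/96
3 + 1/(223/96) = 3 + 96/223 = 765/223
5 + 1/(765/223) = 5 + 223/765 = 4048/765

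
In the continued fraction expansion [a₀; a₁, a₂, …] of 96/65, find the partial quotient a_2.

10

Run the Euclidean algorithm, recording each quotient:
96 ÷ 65 → quotient 1, remainder 31
65 ÷ 31 → quotient 2, remainder 3
31 ÷ 3 → quotient 10, remainder 1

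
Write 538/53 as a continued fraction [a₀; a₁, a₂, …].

[10; 6, 1, 1, 1, 2]

⌊538/53⌋ = 10, remainder 8
⌊53/8⌋ = 6, remainder 5
⌊8/5⌋ = 1, remainder 3
⌊5/3⌋ = 1, remainder 2
⌊3/2⌋ = 1, remainder 1
⌊2/1⌋ = 2, remainder 0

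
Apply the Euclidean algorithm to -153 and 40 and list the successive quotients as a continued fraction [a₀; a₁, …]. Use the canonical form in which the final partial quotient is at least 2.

⌊-153/40⌋ = -4, remainder 7
⌊40/7⌋ = 5, remainder 5
⌊7/5⌋ = 1, remainder 2
⌊5/2⌋ = 2, remainder 1
⌊2/1⌋ = 2, remainder 0

[-4; 5, 1, 2, 2]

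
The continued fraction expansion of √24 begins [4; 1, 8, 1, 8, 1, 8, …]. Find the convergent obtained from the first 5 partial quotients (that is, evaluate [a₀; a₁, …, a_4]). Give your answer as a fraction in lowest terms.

436/89

Start with 8.
1 + 1/(8/1) = 1 + 1/8 = 9/8
8 + 1/(9/8) = 8 + 8/9 = 80/9
1 + 1/(80/9) = 1 + 9/80 = 89/80
4 + 1/(89/80) = 4 + 80/89 = 436/89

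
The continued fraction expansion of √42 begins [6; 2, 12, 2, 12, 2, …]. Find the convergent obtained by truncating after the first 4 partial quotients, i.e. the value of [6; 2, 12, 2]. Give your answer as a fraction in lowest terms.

Starting at the tail and folding back:
Start with 2.
12 + 1/(2/1) = 12 + 1/2 = 25/2
2 + 1/(25/2) = 2 + 2/25 = 52/25
6 + 1/(52/25) = 6 + 25/52 = 337/52

337/52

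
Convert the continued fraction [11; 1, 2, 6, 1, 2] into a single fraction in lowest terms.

Start with 2.
1 + 1/(2/1) = 1 + 1/2 = 3/2
6 + 1/(3/2) = 6 + 2/3 = 20/3
2 + 1/(20/3) = 2 + 3/20 = 43/20
1 + 1/(43/20) = 1 + 20/43 = 63/43
11 + 1/(63/43) = 11 + 43/63 = 736/63

736/63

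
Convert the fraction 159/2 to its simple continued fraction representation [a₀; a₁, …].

159 ÷ 2 → quotient 79, remainder 1
2 ÷ 1 → quotient 2, remainder 0

[79; 2]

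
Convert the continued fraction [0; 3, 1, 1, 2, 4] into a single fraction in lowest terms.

22/79

Start with 4.
2 + 1/(4/1) = 2 + 1/4 = 9/4
1 + 1/(9/4) = 1 + 4/9 = 13/9
1 + 1/(13/9) = 1 + 9/13 = 22/13
3 + 1/(22/13) = 3 + 13/22 = 79/22
0 + 1/(79/22) = 0 + 22/79 = 22/79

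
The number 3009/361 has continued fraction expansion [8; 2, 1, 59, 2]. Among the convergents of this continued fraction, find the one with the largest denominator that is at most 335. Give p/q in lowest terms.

1492/179

List convergents until the denominator exceeds the bound:
a_0 = 8: 8/1  (≤ bound)
a_1 = 2: 17/2  (≤ bound)
a_2 = 1: 25/3  (≤ bound)
a_3 = 59: 1492/179  (≤ bound)
a_4 = 2: 3009/361  (> 335, stop)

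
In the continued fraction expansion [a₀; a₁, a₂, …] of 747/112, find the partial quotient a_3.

⌊747/112⌋ = 6, remainder 75
⌊112/75⌋ = 1, remainder 37
⌊75/37⌋ = 2, remainder 1
⌊37/1⌋ = 37, remainder 0

37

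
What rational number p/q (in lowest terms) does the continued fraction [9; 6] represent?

55/6

a_0 = 9: 9/1
a_1 = 6: 55/6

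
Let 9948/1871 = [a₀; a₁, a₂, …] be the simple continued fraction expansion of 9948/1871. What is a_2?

6

9948 = 5·1871 + 593, so a_0 = 5
1871 = 3·593 + 92, so a_1 = 3
593 = 6·92 + 41, so a_2 = 6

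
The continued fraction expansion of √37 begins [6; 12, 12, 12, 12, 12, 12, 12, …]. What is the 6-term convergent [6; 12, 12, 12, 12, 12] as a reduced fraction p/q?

1555849/255780

Starting at the tail and folding back:
Start with 12.
12 + 1/(12/1) = 12 + 1/12 = 145/12
12 + 1/(145/12) = 12 + 12/145 = 1752/145
12 + 1/(1752/145) = 12 + 145/1752 = 21169/1752
12 + 1/(21169/1752) = 12 + 1752/21169 = 255780/21169
6 + 1/(255780/21169) = 6 + 21169/255780 = 1555849/255780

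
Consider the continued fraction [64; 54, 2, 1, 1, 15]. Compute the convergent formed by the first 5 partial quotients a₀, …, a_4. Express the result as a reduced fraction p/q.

17413/272

a_0 = 64: 64/1
a_1 = 54: 3457/54
a_2 = 2: 6978/109
a_3 = 1: 10435/163
a_4 = 1: 17413/272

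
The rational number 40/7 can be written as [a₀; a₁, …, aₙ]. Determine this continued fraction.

Apply division with remainder until the remainder is 0:
40 = 5·7 + 5, so a_0 = 5
7 = 1·5 + 2, so a_1 = 1
5 = 2·2 + 1, so a_2 = 2
2 = 2·1 + 0, so a_3 = 2

[5; 1, 2, 2]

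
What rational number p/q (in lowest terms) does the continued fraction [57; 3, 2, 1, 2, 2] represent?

Use the convergent recurrence hₖ = aₖ·hₖ₋₁ + hₖ₋₂ (and likewise for the denominators kₖ):
a_0 = 57: 57/1
a_1 = 3: 172/3
a_2 = 2: 401/7
a_3 = 1: 573/10
a_4 = 2: 1547/27
a_5 = 2: 3667/64

3667/64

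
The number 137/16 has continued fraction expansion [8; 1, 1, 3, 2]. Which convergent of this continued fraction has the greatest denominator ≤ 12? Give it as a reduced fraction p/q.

a_0 = 8: 8/1  (≤ bound)
a_1 = 1: 9/1  (≤ bound)
a_2 = 1: 17/2  (≤ bound)
a_3 = 3: 60/7  (≤ bound)
a_4 = 2: 137/16  (> 12, stop)

60/7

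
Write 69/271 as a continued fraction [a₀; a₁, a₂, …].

[0; 3, 1, 12, 1, 4]

⌊69/271⌋ = 0, remainder 69
⌊271/69⌋ = 3, remainder 64
⌊69/64⌋ = 1, remainder 5
⌊64/5⌋ = 12, remainder 4
⌊5/4⌋ = 1, remainder 1
⌊4/1⌋ = 4, remainder 0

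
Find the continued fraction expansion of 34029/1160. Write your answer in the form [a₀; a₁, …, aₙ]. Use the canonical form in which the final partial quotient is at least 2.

⌊34029/1160⌋ = 29, remainder 389
⌊1160/389⌋ = 2, remainder 382
⌊389/382⌋ = 1, remainder 7
⌊382/7⌋ = 54, remainder 4
⌊7/4⌋ = 1, remainder 3
⌊4/3⌋ = 1, remainder 1
⌊3/1⌋ = 3, remainder 0

[29; 2, 1, 54, 1, 1, 3]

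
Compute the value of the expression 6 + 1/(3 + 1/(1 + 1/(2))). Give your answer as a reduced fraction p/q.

a_0 = 6: 6/1
a_1 = 3: 19/3
a_2 = 1: 25/4
a_3 = 2: 69/11

69/11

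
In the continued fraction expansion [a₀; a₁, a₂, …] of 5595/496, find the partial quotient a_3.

Apply division with remainder until the remainder is 0:
⌊5595/496⌋ = 11, remainder 139
⌊496/139⌋ = 3, remainder 79
⌊139/79⌋ = 1, remainder 60
⌊79/60⌋ = 1, remainder 19

1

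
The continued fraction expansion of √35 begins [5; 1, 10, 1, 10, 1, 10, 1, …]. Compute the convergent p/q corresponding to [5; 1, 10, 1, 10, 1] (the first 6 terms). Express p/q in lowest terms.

846/143

Start with 1.
10 + 1/(1/1) = 10 + 1/1 = 11/1
1 + 1/(11/1) = 1 + 1/11 = 12/11
10 + 1/(12/11) = 10 + 11/12 = 131/12
1 + 1/(131/12) = 1 + 12/131 = 143/131
5 + 1/(143/131) = 5 + 131/143 = 846/143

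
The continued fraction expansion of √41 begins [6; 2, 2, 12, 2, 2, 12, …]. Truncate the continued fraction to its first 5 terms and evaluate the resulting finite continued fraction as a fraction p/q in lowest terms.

826/129

Starting at the tail and folding back:
Start with 2.
12 + 1/(2/1) = 12 + 1/2 = 25/2
2 + 1/(25/2) = 2 + 2/25 = 52/25
2 + 1/(52/25) = 2 + 25/52 = 129/52
6 + 1/(129/52) = 6 + 52/129 = 826/129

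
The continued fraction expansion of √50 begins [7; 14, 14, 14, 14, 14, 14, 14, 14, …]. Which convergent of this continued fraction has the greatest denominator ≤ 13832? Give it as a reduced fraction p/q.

19601/2772

a_0 = 7: 7/1  (≤ bound)
a_1 = 14: 99/14  (≤ bound)
a_2 = 14: 1393/197  (≤ bound)
a_3 = 14: 19601/2772  (≤ bound)
a_4 = 14: 275807/39005  (> 13832, stop)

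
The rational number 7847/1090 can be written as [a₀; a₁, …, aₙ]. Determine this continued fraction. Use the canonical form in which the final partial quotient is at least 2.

7847 = 7·1090 + 217, so a_0 = 7
1090 = 5·217 + 5, so a_1 = 5
217 = 43·5 + 2, so a_2 = 43
5 = 2·2 + 1, so a_3 = 2
2 = 2·1 + 0, so a_4 = 2

[7; 5, 43, 2, 2]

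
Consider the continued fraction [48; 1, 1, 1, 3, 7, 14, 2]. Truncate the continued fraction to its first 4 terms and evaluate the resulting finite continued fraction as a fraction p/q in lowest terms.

146/3

Compute successive convergents:
a_0 = 48: 48/1
a_1 = 1: 49/1
a_2 = 1: 97/2
a_3 = 1: 146/3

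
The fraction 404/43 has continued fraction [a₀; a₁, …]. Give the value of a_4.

404 ÷ 43 → quotient 9, remainder 17
43 ÷ 17 → quotient 2, remainder 9
17 ÷ 9 → quotient 1, remainder 8
9 ÷ 8 → quotient 1, remainder 1
8 ÷ 1 → quotient 8, remainder 0

8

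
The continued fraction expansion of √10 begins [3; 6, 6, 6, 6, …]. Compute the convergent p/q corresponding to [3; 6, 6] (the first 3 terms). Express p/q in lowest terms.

Start with 6.
6 + 1/(6/1) = 6 + 1/6 = 37/6
3 + 1/(37/6) = 3 + 6/37 = 117/37

117/37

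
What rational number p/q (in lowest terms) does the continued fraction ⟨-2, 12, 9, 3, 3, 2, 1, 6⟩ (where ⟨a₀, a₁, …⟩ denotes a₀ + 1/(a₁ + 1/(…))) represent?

-47730/24893

Start with 6.
1 + 1/(6/1) = 1 + 1/6 = 7/6
2 + 1/(7/6) = 2 + 6/7 = 20/7
3 + 1/(20/7) = 3 + 7/20 = 67/20
3 + 1/(67/20) = 3 + 20/67 = 221/67
9 + 1/(221/67) = 9 + 67/221 = 2056/221
12 + 1/(2056/221) = 12 + 221/2056 = 24893/2056
-2 + 1/(24893/2056) = -2 + 2056/24893 = -47730/24893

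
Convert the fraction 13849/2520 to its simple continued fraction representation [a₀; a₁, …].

Run the Euclidean algorithm, recording each quotient:
13849 ÷ 2520 → quotient 5, remainder 1249
2520 ÷ 1249 → quotient 2, remainder 22
1249 ÷ 22 → quotient 56, remainder 17
22 ÷ 17 → quotient 1, remainder 5
17 ÷ 5 → quotient 3, remainder 2
5 ÷ 2 → quotient 2, remainder 1
2 ÷ 1 → quotient 2, remainder 0

[5; 2, 56, 1, 3, 2, 2]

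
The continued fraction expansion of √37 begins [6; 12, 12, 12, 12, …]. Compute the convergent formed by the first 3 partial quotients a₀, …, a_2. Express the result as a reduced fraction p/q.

Build up convergents one term at a time:
a_0 = 6: 6/1
a_1 = 12: 73/12
a_2 = 12: 882/145

882/145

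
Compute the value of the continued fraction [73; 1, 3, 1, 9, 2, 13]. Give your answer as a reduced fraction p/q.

Compute successive convergents:
a_0 = 73: 73/1
a_1 = 1: 74/1
a_2 = 3: 295/4
a_3 = 1: 369/5
a_4 = 9: 3616/49
a_5 = 2: 7601/103
a_6 = 13: 102429/1388

102429/1388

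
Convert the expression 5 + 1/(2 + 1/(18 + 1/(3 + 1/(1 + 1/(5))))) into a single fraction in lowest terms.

4735/863

a_0 = 5: 5/1
a_1 = 2: 11/2
a_2 = 18: 203/37
a_3 = 3: 620/113
a_4 = 1: 823/150
a_5 = 5: 4735/863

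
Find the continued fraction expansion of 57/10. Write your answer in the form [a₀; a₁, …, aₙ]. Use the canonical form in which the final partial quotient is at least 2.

[5; 1, 2, 3]

57 ÷ 10 → quotient 5, remainder 7
10 ÷ 7 → quotient 1, remainder 3
7 ÷ 3 → quotient 2, remainder 1
3 ÷ 1 → quotient 3, remainder 0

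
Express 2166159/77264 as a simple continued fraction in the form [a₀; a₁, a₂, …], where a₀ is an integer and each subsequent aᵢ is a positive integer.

[28; 27, 1, 12, 19, 3, 1, 2]

2166159 = 28·77264 + 2767, so a_0 = 28
77264 = 27·2767 + 2555, so a_1 = 27
2767 = 1·2555 + 212, so a_2 = 1
2555 = 12·212 + 11, so a_3 = 12
212 = 19·11 + 3, so a_4 = 19
11 = 3·3 + 2, so a_5 = 3
3 = 1·2 + 1, so a_6 = 1
2 = 2·1 + 0, so a_7 = 2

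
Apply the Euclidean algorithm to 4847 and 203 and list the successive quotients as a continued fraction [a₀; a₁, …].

[23; 1, 7, 8, 3]

4847 ÷ 203 → quotient 23, remainder 178
203 ÷ 178 → quotient 1, remainder 25
178 ÷ 25 → quotient 7, remainder 3
25 ÷ 3 → quotient 8, remainder 1
3 ÷ 1 → quotient 3, remainder 0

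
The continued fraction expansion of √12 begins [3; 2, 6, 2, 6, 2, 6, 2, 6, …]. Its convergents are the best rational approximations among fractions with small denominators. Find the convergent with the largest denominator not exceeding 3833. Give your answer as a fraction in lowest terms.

a_0 = 3: 3/1  (≤ bound)
a_1 = 2: 7/2  (≤ bound)
a_2 = 6: 45/13  (≤ bound)
a_3 = 2: 97/28  (≤ bound)
a_4 = 6: 627/181  (≤ bound)
a_5 = 2: 1351/390  (≤ bound)
a_6 = 6: 8733/2521  (≤ bound)
a_7 = 2: 18817/5432  (> 3833, stop)

8733/2521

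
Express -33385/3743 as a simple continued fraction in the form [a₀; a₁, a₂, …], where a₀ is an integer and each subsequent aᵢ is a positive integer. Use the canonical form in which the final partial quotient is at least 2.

[-9; 12, 2, 1, 1, 6, 9]

-33385 = -9·3743 + 302, so a_0 = -9
3743 = 12·302 + 119, so a_1 = 12
302 = 2·119 + 64, so a_2 = 2
119 = 1·64 + 55, so a_3 = 1
64 = 1·55 + 9, so a_4 = 1
55 = 6·9 + 1, so a_5 = 6
9 = 9·1 + 0, so a_6 = 9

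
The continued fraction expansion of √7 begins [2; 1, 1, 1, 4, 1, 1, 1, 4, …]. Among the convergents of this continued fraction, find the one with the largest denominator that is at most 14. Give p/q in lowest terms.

37/14

a_0 = 2: 2/1  (≤ bound)
a_1 = 1: 3/1  (≤ bound)
a_2 = 1: 5/2  (≤ bound)
a_3 = 1: 8/3  (≤ bound)
a_4 = 4: 37/14  (≤ bound)
a_5 = 1: 45/17  (> 14, stop)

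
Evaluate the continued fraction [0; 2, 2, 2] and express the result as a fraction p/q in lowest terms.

5/12

a_0 = 0: 0/1
a_1 = 2: 1/2
a_2 = 2: 2/5
a_3 = 2: 5/12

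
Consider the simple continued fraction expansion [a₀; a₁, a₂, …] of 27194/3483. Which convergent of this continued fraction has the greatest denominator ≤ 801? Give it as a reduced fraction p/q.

5520/707

a_0 = 7: 7/1  (≤ bound)
a_1 = 1: 8/1  (≤ bound)
a_2 = 4: 39/5  (≤ bound)
a_3 = 5: 203/26  (≤ bound)
a_4 = 26: 5317/681  (≤ bound)
a_5 = 1: 5520/707  (≤ bound)
a_6 = 1: 10837/1388  (> 801, stop)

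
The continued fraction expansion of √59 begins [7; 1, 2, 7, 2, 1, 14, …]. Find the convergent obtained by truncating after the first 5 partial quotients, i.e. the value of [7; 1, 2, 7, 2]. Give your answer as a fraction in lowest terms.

Start with 2.
7 + 1/(2/1) = 7 + 1/2 = 15/2
2 + 1/(15/2) = 2 + 2/15 = 32/15
1 + 1/(32/15) = 1 + 15/32 = 47/32
7 + 1/(47/32) = 7 + 32/47 = 361/47

361/47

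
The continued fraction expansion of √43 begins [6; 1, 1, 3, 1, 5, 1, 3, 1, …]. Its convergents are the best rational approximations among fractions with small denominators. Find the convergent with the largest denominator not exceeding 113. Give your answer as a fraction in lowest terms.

400/61

a_0 = 6: 6/1  (≤ bound)
a_1 = 1: 7/1  (≤ bound)
a_2 = 1: 13/2  (≤ bound)
a_3 = 3: 46/7  (≤ bound)
a_4 = 1: 59/9  (≤ bound)
a_5 = 5: 341/52  (≤ bound)
a_6 = 1: 400/61  (≤ bound)
a_7 = 3: 1541/235  (> 113, stop)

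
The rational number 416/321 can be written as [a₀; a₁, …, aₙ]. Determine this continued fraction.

Run the Euclidean algorithm, recording each quotient:
⌊416/321⌋ = 1, remainder 95
⌊321/95⌋ = 3, remainder 36
⌊95/36⌋ = 2, remainder 23
⌊36/23⌋ = 1, remainder 13
⌊23/13⌋ = 1, remainder 10
⌊13/10⌋ = 1, remainder 3
⌊10/3⌋ = 3, remainder 1
⌊3/1⌋ = 3, remainder 0

[1; 3, 2, 1, 1, 1, 3, 3]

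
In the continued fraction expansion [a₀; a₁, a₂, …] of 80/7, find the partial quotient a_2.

Apply division with remainder until the remainder is 0:
⌊80/7⌋ = 11, remainder 3
⌊7/3⌋ = 2, remainder 1
⌊3/1⌋ = 3, remainder 0

3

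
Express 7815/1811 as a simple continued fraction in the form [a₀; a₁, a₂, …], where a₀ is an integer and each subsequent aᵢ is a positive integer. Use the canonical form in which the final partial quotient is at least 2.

[4; 3, 5, 1, 4, 1, 3, 4]

7815 = 4·1811 + 571, so a_0 = 4
1811 = 3·571 + 98, so a_1 = 3
571 = 5·98 + 81, so a_2 = 5
98 = 1·81 + 17, so a_3 = 1
81 = 4·17 + 13, so a_4 = 4
17 = 1·13 + 4, so a_5 = 1
13 = 3·4 + 1, so a_6 = 3
4 = 4·1 + 0, so a_7 = 4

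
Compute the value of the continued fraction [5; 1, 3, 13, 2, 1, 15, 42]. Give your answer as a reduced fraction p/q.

a_0 = 5: 5/1
a_1 = 1: 6/1
a_2 = 3: 23/4
a_3 = 13: 305/53
a_4 = 2: 633/110
a_5 = 1: 938/163
a_6 = 15: 14703/2555
a_7 = 42: 618464/107473

618464/107473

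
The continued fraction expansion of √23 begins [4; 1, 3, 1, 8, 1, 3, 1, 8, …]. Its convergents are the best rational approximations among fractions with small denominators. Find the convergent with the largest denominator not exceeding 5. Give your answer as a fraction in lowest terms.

24/5

List convergents until the denominator exceeds the bound:
a_0 = 4: 4/1  (≤ bound)
a_1 = 1: 5/1  (≤ bound)
a_2 = 3: 19/4  (≤ bound)
a_3 = 1: 24/5  (≤ bound)
a_4 = 8: 211/44  (> 5, stop)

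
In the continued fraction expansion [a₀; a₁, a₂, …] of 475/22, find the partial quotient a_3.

2

Run the Euclidean algorithm, recording each quotient:
475 ÷ 22 → quotient 21, remainder 13
22 ÷ 13 → quotient 1, remainder 9
13 ÷ 9 → quotient 1, remainder 4
9 ÷ 4 → quotient 2, remainder 1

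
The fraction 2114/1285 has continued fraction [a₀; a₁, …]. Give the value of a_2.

1

2114 ÷ 1285 → quotient 1, remainder 829
1285 ÷ 829 → quotient 1, remainder 456
829 ÷ 456 → quotient 1, remainder 373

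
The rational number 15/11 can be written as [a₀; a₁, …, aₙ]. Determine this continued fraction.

[1; 2, 1, 3]

15 ÷ 11 → quotient 1, remainder 4
11 ÷ 4 → quotient 2, remainder 3
4 ÷ 3 → quotient 1, remainder 1
3 ÷ 1 → quotient 3, remainder 0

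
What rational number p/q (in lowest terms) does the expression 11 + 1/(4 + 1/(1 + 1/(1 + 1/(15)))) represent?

Start with 15.
1 + 1/(15/1) = 1 + 1/15 = 16/15
1 + 1/(16/15) = 1 + 15/16 = 31/16
4 + 1/(31/16) = 4 + 16/31 = 140/31
11 + 1/(140/31) = 11 + 31/140 = 1571/140

1571/140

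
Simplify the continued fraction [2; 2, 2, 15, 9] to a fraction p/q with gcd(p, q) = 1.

1677/698

a_0 = 2: 2/1
a_1 = 2: 5/2
a_2 = 2: 12/5
a_3 = 15: 185/77
a_4 = 9: 1677/698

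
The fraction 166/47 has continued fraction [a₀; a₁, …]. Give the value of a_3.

7

Run the Euclidean algorithm, recording each quotient:
166 = 3·47 + 25, so a_0 = 3
47 = 1·25 + 22, so a_1 = 1
25 = 1·22 + 3, so a_2 = 1
22 = 7·3 + 1, so a_3 = 7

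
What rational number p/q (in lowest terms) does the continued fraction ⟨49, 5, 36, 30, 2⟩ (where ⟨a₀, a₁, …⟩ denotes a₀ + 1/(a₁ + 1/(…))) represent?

543697/11051

a_0 = 49: 49/1
a_1 = 5: 246/5
a_2 = 36: 8905/181
a_3 = 30: 267396/5435
a_4 = 2: 543697/11051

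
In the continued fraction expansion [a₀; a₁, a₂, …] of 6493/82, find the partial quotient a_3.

7

⌊6493/82⌋ = 79, remainder 15
⌊82/15⌋ = 5, remainder 7
⌊15/7⌋ = 2, remainder 1
⌊7/1⌋ = 7, remainder 0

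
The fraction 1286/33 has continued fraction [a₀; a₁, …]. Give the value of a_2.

1286 = 38·33 + 32, so a_0 = 38
33 = 1·32 + 1, so a_1 = 1
32 = 32·1 + 0, so a_2 = 32

32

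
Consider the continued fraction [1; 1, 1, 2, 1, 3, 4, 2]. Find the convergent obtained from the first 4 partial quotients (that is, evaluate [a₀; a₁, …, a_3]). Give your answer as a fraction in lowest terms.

8/5

Start with 2.
1 + 1/(2/1) = 1 + 1/2 = 3/2
1 + 1/(3/2) = 1 + 2/3 = 5/3
1 + 1/(5/3) = 1 + 3/5 = 8/5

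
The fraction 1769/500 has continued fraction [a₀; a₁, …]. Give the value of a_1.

1

Apply division with remainder until the remainder is 0:
1769 = 3·500 + 269, so a_0 = 3
500 = 1·269 + 231, so a_1 = 1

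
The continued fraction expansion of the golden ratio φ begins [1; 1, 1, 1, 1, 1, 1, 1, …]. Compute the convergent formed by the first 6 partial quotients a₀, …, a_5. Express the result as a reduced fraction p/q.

13/8

a_0 = 1: 1/1
a_1 = 1: 2/1
a_2 = 1: 3/2
a_3 = 1: 5/3
a_4 = 1: 8/5
a_5 = 1: 13/8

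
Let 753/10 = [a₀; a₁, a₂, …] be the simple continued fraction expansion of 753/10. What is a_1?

⌊753/10⌋ = 75, remainder 3
⌊10/3⌋ = 3, remainder 1

3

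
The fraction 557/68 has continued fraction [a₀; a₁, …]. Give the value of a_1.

5

⌊557/68⌋ = 8, remainder 13
⌊68/13⌋ = 5, remainder 3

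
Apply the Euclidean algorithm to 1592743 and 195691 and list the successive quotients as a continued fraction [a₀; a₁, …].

Run the Euclidean algorithm, recording each quotient:
1592743 = 8·195691 + 27215, so a_0 = 8
195691 = 7·27215 + 5186, so a_1 = 7
27215 = 5·5186 + 1285, so a_2 = 5
5186 = 4·1285 + 46, so a_3 = 4
1285 = 27·46 + 43, so a_4 = 27
46 = 1·43 + 3, so a_5 = 1
43 = 14·3 + 1, so a_6 = 14
3 = 3·1 + 0, so a_7 = 3

[8; 7, 5, 4, 27, 1, 14, 3]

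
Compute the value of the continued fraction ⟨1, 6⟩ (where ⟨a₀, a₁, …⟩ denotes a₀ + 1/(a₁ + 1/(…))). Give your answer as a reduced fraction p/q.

Start with 6.
1 + 1/(6/1) = 1 + 1/6 = 7/6

7/6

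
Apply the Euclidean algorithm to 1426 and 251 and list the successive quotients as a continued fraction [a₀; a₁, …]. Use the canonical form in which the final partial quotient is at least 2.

1426 ÷ 251 → quotient 5, remainder 171
251 ÷ 171 → quotient 1, remainder 80
171 ÷ 80 → quotient 2, remainder 11
80 ÷ 11 → quotient 7, remainder 3
11 ÷ 3 → quotient 3, remainder 2
3 ÷ 2 → quotient 1, remainder 1
2 ÷ 1 → quotient 2, remainder 0

[5; 1, 2, 7, 3, 1, 2]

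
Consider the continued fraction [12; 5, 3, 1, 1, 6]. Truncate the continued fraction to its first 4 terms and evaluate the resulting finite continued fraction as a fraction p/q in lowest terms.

256/21

Start with 1.
3 + 1/(1/1) = 3 + 1/1 = 4/1
5 + 1/(4/1) = 5 + 1/4 = 21/4
12 + 1/(21/4) = 12 + 4/21 = 256/21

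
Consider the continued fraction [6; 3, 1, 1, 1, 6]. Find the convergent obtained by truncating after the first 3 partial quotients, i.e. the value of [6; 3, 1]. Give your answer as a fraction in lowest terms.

Start with 1.
3 + 1/(1/1) = 3 + 1/1 = 4/1
6 + 1/(4/1) = 6 + 1/4 = 25/4

25/4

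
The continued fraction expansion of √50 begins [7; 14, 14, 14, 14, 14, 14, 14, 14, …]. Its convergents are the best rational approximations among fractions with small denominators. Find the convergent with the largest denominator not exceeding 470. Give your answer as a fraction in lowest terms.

a_0 = 7: 7/1  (≤ bound)
a_1 = 14: 99/14  (≤ bound)
a_2 = 14: 1393/197  (≤ bound)
a_3 = 14: 19601/2772  (> 470, stop)

1393/197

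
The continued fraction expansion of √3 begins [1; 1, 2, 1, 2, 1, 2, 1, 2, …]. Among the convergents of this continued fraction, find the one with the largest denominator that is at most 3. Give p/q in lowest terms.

a_0 = 1: 1/1  (≤ bound)
a_1 = 1: 2/1  (≤ bound)
a_2 = 2: 5/3  (≤ bound)
a_3 = 1: 7/4  (> 3, stop)

5/3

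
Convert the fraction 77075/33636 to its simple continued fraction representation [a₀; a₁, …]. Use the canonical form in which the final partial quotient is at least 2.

[2; 3, 2, 3, 7, 2, 44, 2]

⌊77075/33636⌋ = 2, remainder 9803
⌊33636/9803⌋ = 3, remainder 4227
⌊9803/4227⌋ = 2, remainder 1349
⌊4227/1349⌋ = 3, remainder 180
⌊1349/180⌋ = 7, remainder 89
⌊180/89⌋ = 2, remainder 2
⌊89/2⌋ = 44, remainder 1
⌊2/1⌋ = 2, remainder 0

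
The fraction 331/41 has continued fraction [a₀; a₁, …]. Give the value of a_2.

1

Apply division with remainder until the remainder is 0:
⌊331/41⌋ = 8, remainder 3
⌊41/3⌋ = 13, remainder 2
⌊3/2⌋ = 1, remainder 1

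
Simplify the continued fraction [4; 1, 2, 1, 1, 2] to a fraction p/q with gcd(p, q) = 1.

85/18

Build up convergents one term at a time:
a_0 = 4: 4/1
a_1 = 1: 5/1
a_2 = 2: 14/3
a_3 = 1: 19/4
a_4 = 1: 33/7
a_5 = 2: 85/18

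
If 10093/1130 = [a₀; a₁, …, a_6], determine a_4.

2

⌊10093/1130⌋ = 8, remainder 1053
⌊1130/1053⌋ = 1, remainder 77
⌊1053/77⌋ = 13, remainder 52
⌊77/52⌋ = 1, remainder 25
⌊52/25⌋ = 2, remainder 2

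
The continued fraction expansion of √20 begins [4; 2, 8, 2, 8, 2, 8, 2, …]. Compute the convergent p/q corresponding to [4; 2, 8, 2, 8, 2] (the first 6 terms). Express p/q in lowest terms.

a_0 = 4: 4/1
a_1 = 2: 9/2
a_2 = 8: 76/17
a_3 = 2: 161/36
a_4 = 8: 1364/305
a_5 = 2: 2889/646

2889/646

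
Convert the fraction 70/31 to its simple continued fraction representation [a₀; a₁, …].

Apply division with remainder until the remainder is 0:
70 ÷ 31 → quotient 2, remainder 8
31 ÷ 8 → quotient 3, remainder 7
8 ÷ 7 → quotient 1, remainder 1
7 ÷ 1 → quotient 7, remainder 0

[2; 3, 1, 7]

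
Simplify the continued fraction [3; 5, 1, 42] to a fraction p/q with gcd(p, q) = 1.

814/257

Compute successive convergents:
a_0 = 3: 3/1
a_1 = 5: 16/5
a_2 = 1: 19/6
a_3 = 42: 814/257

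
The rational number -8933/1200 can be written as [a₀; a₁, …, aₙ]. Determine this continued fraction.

Apply division with remainder until the remainder is 0:
-8933 ÷ 1200 → quotient -8, remainder 667
1200 ÷ 667 → quotient 1, remainder 533
667 ÷ 533 → quotient 1, remainder 134
533 ÷ 134 → quotient 3, remainder 131
134 ÷ 131 → quotient 1, remainder 3
131 ÷ 3 → quotient 43, remainder 2
3 ÷ 2 → quotient 1, remainder 1
2 ÷ 1 → quotient 2, remainder 0

[-8; 1, 1, 3, 1, 43, 1, 2]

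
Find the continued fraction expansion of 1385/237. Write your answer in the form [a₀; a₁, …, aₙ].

Run the Euclidean algorithm, recording each quotient:
1385 ÷ 237 → quotient 5, remainder 200
237 ÷ 200 → quotient 1, remainder 37
200 ÷ 37 → quotient 5, remainder 15
37 ÷ 15 → quotient 2, remainder 7
15 ÷ 7 → quotient 2, remainder 1
7 ÷ 1 → quotient 7, remainder 0

[5; 1, 5, 2, 2, 7]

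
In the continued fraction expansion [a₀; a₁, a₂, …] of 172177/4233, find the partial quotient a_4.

9

Repeatedly divide and take the remainder:
172177 ÷ 4233 → quotient 40, remainder 2857
4233 ÷ 2857 → quotient 1, remainder 1376
2857 ÷ 1376 → quotient 2, remainder 105
1376 ÷ 105 → quotient 13, remainder 11
105 ÷ 11 → quotient 9, remainder 6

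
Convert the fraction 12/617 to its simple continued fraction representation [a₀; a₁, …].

[0; 51, 2, 2, 2]

Apply division with remainder until the remainder is 0:
12 ÷ 617 → quotient 0, remainder 12
617 ÷ 12 → quotient 51, remainder 5
12 ÷ 5 → quotient 2, remainder 2
5 ÷ 2 → quotient 2, remainder 1
2 ÷ 1 → quotient 2, remainder 0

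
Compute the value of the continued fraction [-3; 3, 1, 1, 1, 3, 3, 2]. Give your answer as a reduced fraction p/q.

Use the convergent recurrence hₖ = aₖ·hₖ₋₁ + hₖ₋₂ (and likewise for the denominators kₖ):
a_0 = -3: -3/1
a_1 = 3: -8/3
a_2 = 1: -11/4
a_3 = 1: -19/7
a_4 = 1: -30/11
a_5 = 3: -109/40
a_6 = 3: -357/131
a_7 = 2: -823/302

-823/302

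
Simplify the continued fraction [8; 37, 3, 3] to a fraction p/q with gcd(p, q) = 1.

2994/373

Start with 3.
3 + 1/(3/1) = 3 + 1/3 = 10/3
37 + 1/(10/3) = 37 + 3/10 = 373/10
8 + 1/(373/10) = 8 + 10/373 = 2994/373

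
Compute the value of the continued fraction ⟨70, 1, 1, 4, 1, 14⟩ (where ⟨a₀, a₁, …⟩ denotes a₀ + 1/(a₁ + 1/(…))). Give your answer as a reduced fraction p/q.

11499/163

a_0 = 70: 70/1
a_1 = 1: 71/1
a_2 = 1: 141/2
a_3 = 4: 635/9
a_4 = 1: 776/11
a_5 = 14: 11499/163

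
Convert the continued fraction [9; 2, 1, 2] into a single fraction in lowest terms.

75/8

Build up convergents one term at a time:
a_0 = 9: 9/1
a_1 = 2: 19/2
a_2 = 1: 28/3
a_3 = 2: 75/8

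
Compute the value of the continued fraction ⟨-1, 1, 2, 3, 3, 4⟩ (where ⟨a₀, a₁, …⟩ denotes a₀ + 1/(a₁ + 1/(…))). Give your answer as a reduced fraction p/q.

Starting at the tail and folding back:
Start with 4.
3 + 1/(4/1) = 3 + 1/4 = 13/4
3 + 1/(13/4) = 3 + 4/13 = 43/13
2 + 1/(43/13) = 2 + 13/43 = 99/43
1 + 1/(99/43) = 1 + 43/99 = 142/99
-1 + 1/(142/99) = -1 + 99/142 = -43/142

-43/142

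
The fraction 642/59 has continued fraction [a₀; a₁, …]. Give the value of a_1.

1

⌊642/59⌋ = 10, remainder 52
⌊59/52⌋ = 1, remainder 7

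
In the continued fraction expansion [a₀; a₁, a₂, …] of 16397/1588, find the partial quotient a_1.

3

Repeatedly divide and take the remainder:
16397 = 10·1588 + 517, so a_0 = 10
1588 = 3·517 + 37, so a_1 = 3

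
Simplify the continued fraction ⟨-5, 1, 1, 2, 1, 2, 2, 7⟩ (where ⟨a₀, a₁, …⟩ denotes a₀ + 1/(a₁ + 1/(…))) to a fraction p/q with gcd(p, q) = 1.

Start with 7.
2 + 1/(7/1) = 2 + 1/7 = 15/7
2 + 1/(15/7) = 2 + 7/15 = 37/15
1 + 1/(37/15) = 1 + 15/37 = 52/37
2 + 1/(52/37) = 2 + 37/52 = 141/52
1 + 1/(141/52) = 1 + 52/141 = 193/141
1 + 1/(193/141) = 1 + 141/193 = 334/193
-5 + 1/(334/193) = -5 + 193/334 = -1477/334

-1477/334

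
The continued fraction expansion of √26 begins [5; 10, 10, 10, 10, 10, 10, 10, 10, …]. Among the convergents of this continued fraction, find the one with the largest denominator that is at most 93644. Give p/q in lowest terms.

List convergents until the denominator exceeds the bound:
a_0 = 5: 5/1  (≤ bound)
a_1 = 10: 51/10  (≤ bound)
a_2 = 10: 515/101  (≤ bound)
a_3 = 10: 5201/1020  (≤ bound)
a_4 = 10: 52525/10301  (≤ bound)
a_5 = 10: 530451/104030  (> 93644, stop)

52525/10301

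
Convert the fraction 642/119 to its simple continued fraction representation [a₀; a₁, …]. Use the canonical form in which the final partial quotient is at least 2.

Apply division with remainder until the remainder is 0:
642 = 5·119 + 47, so a_0 = 5
119 = 2·47 + 25, so a_1 = 2
47 = 1·25 + 22, so a_2 = 1
25 = 1·22 + 3, so a_3 = 1
22 = 7·3 + 1, so a_4 = 7
3 = 3·1 + 0, so a_5 = 3

[5; 2, 1, 1, 7, 3]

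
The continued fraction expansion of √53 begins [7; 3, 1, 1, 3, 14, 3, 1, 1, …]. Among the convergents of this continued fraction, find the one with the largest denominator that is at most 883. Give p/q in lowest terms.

2599/357

List convergents until the denominator exceeds the bound:
a_0 = 7: 7/1  (≤ bound)
a_1 = 3: 22/3  (≤ bound)
a_2 = 1: 29/4  (≤ bound)
a_3 = 1: 51/7  (≤ bound)
a_4 = 3: 182/25  (≤ bound)
a_5 = 14: 2599/357  (≤ bound)
a_6 = 3: 7979/1096  (> 883, stop)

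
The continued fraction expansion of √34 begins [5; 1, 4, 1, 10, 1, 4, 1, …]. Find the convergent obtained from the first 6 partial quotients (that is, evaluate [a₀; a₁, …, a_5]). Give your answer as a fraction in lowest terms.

Work from the innermost term outward:
Start with 1.
10 + 1/(1/1) = 10 + 1/1 = 11/1
1 + 1/(11/1) = 1 + 1/11 = 12/11
4 + 1/(12/11) = 4 + 11/12 = 59/12
1 + 1/(59/12) = 1 + 12/59 = 71/59
5 + 1/(71/59) = 5 + 59/71 = 414/71

414/71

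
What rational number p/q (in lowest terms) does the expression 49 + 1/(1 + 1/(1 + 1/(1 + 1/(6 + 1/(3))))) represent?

3128/63

a_0 = 49: 49/1
a_1 = 1: 50/1
a_2 = 1: 99/2
a_3 = 1: 149/3
a_4 = 6: 993/20
a_5 = 3: 3128/63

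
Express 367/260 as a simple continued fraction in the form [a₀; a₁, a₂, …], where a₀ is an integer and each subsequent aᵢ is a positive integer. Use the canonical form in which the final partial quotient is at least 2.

367 ÷ 260 → quotient 1, remainder 107
260 ÷ 107 → quotient 2, remainder 46
107 ÷ 46 → quotient 2, remainder 15
46 ÷ 15 → quotient 3, remainder 1
15 ÷ 1 → quotient 15, remainder 0

[1; 2, 2, 3, 15]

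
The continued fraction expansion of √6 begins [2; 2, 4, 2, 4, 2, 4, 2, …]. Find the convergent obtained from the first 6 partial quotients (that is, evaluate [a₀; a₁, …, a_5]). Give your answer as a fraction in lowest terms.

Collapse the nested fraction from the inside out:
Start with 2.
4 + 1/(2/1) = 4 + 1/2 = 9/2
2 + 1/(9/2) = 2 + 2/9 = 20/9
4 + 1/(20/9) = 4 + 9/20 = 89/20
2 + 1/(89/20) = 2 + 20/89 = 198/89
2 + 1/(198/89) = 2 + 89/198 = 485/198

485/198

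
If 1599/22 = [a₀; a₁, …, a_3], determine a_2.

1599 ÷ 22 → quotient 72, remainder 15
22 ÷ 15 → quotient 1, remainder 7
15 ÷ 7 → quotient 2, remainder 1

2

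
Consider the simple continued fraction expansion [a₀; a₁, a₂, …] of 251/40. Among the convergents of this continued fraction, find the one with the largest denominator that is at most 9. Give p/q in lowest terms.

44/7

a_0 = 6: 6/1  (≤ bound)
a_1 = 3: 19/3  (≤ bound)
a_2 = 1: 25/4  (≤ bound)
a_3 = 1: 44/7  (≤ bound)
a_4 = 1: 69/11  (> 9, stop)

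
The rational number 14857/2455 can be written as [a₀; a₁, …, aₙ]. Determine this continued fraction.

[6; 19, 3, 42]

Apply division with remainder until the remainder is 0:
⌊14857/2455⌋ = 6, remainder 127
⌊2455/127⌋ = 19, remainder 42
⌊127/42⌋ = 3, remainder 1
⌊42/1⌋ = 42, remainder 0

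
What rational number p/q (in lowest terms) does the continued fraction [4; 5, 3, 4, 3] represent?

934/223

a_0 = 4: 4/1
a_1 = 5: 21/5
a_2 = 3: 67/16
a_3 = 4: 289/69
a_4 = 3: 934/223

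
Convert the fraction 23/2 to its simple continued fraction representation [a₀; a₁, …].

⌊23/2⌋ = 11, remainder 1
⌊2/1⌋ = 2, remainder 0

[11; 2]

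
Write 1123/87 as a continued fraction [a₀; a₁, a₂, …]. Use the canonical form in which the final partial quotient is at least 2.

[12; 1, 9, 1, 7]

1123 = 12·87 + 79, so a_0 = 12
87 = 1·79 + 8, so a_1 = 1
79 = 9·8 + 7, so a_2 = 9
8 = 1·7 + 1, so a_3 = 1
7 = 7·1 + 0, so a_4 = 7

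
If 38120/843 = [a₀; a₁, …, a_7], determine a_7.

38120 ÷ 843 → quotient 45, remainder 185
843 ÷ 185 → quotient 4, remainder 103
185 ÷ 103 → quotient 1, remainder 82
103 ÷ 82 → quotient 1, remainder 21
82 ÷ 21 → quotient 3, remainder 19
21 ÷ 19 → quotient 1, remainder 2
19 ÷ 2 → quotient 9, remainder 1
2 ÷ 1 → quotient 2, remainder 0

2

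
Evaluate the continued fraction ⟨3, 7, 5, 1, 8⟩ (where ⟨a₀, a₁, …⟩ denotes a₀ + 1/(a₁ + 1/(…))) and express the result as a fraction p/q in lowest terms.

1193/380

Collapse the nested fraction from the inside out:
Start with 8.
1 + 1/(8/1) = 1 + 1/8 = 9/8
5 + 1/(9/8) = 5 + 8/9 = 53/9
7 + 1/(53/9) = 7 + 9/53 = 380/53
3 + 1/(380/53) = 3 + 53/380 = 1193/380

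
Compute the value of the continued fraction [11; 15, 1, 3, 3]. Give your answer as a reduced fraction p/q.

Work from the innermost term outward:
Start with 3.
3 + 1/(3/1) = 3 + 1/3 = 10/3
1 + 1/(10/3) = 1 + 3/10 = 13/10
15 + 1/(13/10) = 15 + 10/13 = 205/13
11 + 1/(205/13) = 11 + 13/205 = 2268/205

2268/205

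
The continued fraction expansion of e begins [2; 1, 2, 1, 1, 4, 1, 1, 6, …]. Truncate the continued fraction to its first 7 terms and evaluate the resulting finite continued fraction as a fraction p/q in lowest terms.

106/39

a_0 = 2: 2/1
a_1 = 1: 3/1
a_2 = 2: 8/3
a_3 = 1: 11/4
a_4 = 1: 19/7
a_5 = 4: 87/32
a_6 = 1: 106/39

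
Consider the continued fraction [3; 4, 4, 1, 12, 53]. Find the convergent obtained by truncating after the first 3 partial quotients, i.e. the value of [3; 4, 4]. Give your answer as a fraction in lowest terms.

55/17

Collapse the nested fraction from the inside out:
Start with 4.
4 + 1/(4/1) = 4 + 1/4 = 17/4
3 + 1/(17/4) = 3 + 4/17 = 55/17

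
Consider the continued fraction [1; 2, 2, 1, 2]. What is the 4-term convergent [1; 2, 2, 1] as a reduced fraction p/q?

10/7

Collapse the nested fraction from the inside out:
Start with 1.
2 + 1/(1/1) = 2 + 1/1 = 3/1
2 + 1/(3/1) = 2 + 1/3 = 7/3
1 + 1/(7/3) = 1 + 3/7 = 10/7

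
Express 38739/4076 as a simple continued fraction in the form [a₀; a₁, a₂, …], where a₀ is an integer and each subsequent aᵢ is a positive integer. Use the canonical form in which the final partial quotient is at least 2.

[9; 1, 1, 59, 2, 3, 1, 3]

Run the Euclidean algorithm, recording each quotient:
⌊38739/4076⌋ = 9, remainder 2055
⌊4076/2055⌋ = 1, remainder 2021
⌊2055/2021⌋ = 1, remainder 34
⌊2021/34⌋ = 59, remainder 15
⌊34/15⌋ = 2, remainder 4
⌊15/4⌋ = 3, remainder 3
⌊4/3⌋ = 1, remainder 1
⌊3/1⌋ = 3, remainder 0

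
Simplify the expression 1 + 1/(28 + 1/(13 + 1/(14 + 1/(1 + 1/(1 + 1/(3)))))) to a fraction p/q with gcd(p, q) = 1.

Compute successive convergents:
a_0 = 1: 1/1
a_1 = 28: 29/28
a_2 = 13: 378/365
a_3 = 14: 5321/5138
a_4 = 1: 5699/5503
a_5 = 1: 11020/10641
a_6 = 3: 38759/37426

38759/37426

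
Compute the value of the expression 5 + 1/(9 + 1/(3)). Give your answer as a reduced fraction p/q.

Start with 3.
9 + 1/(3/1) = 9 + 1/3 = 28/3
5 + 1/(28/3) = 5 + 3/28 = 143/28

143/28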